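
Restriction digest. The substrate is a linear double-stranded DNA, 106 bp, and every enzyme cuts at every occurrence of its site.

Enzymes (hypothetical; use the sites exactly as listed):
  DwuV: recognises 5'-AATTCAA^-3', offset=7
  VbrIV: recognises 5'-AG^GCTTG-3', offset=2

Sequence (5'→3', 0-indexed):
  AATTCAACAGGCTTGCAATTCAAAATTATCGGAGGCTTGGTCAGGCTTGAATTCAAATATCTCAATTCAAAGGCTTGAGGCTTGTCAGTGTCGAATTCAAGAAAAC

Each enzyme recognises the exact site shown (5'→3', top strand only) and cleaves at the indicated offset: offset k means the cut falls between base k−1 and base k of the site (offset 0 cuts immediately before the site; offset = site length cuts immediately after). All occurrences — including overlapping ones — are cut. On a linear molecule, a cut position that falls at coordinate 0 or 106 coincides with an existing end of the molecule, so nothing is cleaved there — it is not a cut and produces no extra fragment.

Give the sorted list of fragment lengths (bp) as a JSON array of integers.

Site scan:
  DwuV (AATTCAA, off=7): starts [0, 16, 49, 63, 93] → cuts [7, 23, 56, 70, 100]
  VbrIV (AGGCTTG, off=2): starts [8, 32, 42, 70, 77] → cuts [10, 34, 44, 72, 79]

All cut coordinates (distinct, sorted): [7, 10, 23, 34, 44, 56, 70, 72, 79, 100]

Fragments:
  [0,7): 7 bp
  [7,10): 3 bp
  [10,23): 13 bp
  [23,34): 11 bp
  [34,44): 10 bp
  [44,56): 12 bp
  [56,70): 14 bp
  [70,72): 2 bp
  [72,79): 7 bp
  [79,100): 21 bp
  [100,106): 6 bp

[2,3,6,7,7,10,11,12,13,14,21]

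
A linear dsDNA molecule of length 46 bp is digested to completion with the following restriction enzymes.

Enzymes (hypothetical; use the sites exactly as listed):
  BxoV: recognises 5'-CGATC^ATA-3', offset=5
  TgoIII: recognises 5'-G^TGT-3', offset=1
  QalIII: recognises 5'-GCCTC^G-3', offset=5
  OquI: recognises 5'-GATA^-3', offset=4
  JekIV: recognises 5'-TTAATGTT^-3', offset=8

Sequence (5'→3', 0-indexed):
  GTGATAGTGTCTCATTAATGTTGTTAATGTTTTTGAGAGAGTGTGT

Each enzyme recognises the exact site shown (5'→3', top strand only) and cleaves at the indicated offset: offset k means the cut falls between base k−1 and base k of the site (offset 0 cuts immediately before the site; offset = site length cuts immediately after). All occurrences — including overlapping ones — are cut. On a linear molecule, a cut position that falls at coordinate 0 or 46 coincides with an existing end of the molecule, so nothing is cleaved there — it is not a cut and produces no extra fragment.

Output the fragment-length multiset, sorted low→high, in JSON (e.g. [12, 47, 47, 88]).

Per-enzyme occurrences:
  BxoV (CGATCATA, off=5): no sites
  TgoIII GTGT/1: at [6, 40, 42] ⇒ [7, 41, 43]
  QalIII (GCCTCG, off=5): no sites
  OquI GATA/4: at [2] ⇒ [6]
  JekIV TTAATGTT/8: at [14, 23] ⇒ [22, 31]

All cut coordinates (distinct, sorted): [6, 7, 22, 31, 41, 43]

Fragment lengths:
  [0,6): 6 bp
  [6,7): 1 bp
  [7,22): 15 bp
  [22,31): 9 bp
  [31,41): 10 bp
  [41,43): 2 bp
  [43,46): 3 bp

[1,2,3,6,9,10,15]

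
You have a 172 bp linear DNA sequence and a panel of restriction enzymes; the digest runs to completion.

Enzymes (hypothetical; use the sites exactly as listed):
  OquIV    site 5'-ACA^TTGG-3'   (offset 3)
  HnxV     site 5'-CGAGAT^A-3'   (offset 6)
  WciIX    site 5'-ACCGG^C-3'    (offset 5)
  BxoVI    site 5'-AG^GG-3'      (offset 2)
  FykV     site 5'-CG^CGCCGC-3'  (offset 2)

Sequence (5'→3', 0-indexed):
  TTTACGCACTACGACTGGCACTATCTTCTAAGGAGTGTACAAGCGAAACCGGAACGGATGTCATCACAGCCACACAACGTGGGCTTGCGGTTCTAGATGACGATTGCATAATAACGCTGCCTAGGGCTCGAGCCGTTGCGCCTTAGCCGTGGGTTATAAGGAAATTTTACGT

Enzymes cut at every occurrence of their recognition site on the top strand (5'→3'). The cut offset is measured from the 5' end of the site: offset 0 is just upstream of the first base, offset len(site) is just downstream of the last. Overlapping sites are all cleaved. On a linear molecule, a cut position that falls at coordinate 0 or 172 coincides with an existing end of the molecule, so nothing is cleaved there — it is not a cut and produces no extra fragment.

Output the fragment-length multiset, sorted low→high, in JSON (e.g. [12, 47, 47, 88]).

Scan for sites:
  OquIV (ACATTGG, off=3): no sites
  HnxV (CGAGATA, off=6): no sites
  WciIX (ACCGGC, off=5): no sites
  BxoVI (AGGG, off=2): starts [122] → cuts [124]
  FykV (CGCGCCGC, off=2): no sites

All cut coordinates (distinct, sorted): [124]

Fragment lengths:
  [0,124): 124 bp
  [124,172): 48 bp

[48,124]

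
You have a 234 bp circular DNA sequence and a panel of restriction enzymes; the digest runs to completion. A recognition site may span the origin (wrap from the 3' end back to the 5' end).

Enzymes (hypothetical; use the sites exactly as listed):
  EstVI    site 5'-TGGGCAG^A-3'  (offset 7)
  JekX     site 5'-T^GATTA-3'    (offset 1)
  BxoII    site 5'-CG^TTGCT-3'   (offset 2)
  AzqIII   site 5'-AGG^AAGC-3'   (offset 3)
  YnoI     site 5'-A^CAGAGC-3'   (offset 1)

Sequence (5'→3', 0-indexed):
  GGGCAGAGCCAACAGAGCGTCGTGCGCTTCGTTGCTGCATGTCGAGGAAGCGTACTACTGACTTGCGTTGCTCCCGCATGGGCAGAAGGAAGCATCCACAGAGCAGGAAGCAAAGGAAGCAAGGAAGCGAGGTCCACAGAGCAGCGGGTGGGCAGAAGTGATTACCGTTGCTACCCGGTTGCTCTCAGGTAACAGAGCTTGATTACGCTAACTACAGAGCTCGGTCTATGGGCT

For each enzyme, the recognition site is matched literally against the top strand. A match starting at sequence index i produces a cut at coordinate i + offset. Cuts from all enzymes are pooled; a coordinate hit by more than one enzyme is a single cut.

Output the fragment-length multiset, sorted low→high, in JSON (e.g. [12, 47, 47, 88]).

Scan for sites:
  EstVI (TGGGCAGA, off=7): starts [78, 148, 233] → cuts [6, 85, 155]
  JekX (TGATTA, off=1): starts [158, 199] → cuts [159, 200]
  BxoII (CGTTGCT, off=2): starts [29, 65, 165] → cuts [31, 67, 167]
  AzqIII (AGGAAGC, off=3): starts [44, 86, 104, 113, 121] → cuts [47, 89, 107, 116, 124]
  YnoI (ACAGAGC, off=1): starts [11, 97, 135, 191, 213] → cuts [12, 98, 136, 192, 214]

All cut coordinates (distinct, sorted): [6, 12, 31, 47, 67, 85, 89, 98, 107, 116, 124, 136, 155, 159, 167, 192, 200, 214]

Fragment lengths:
  6→12: 6 bp
  12→31: 19 bp
  31→47: 16 bp
  47→67: 20 bp
  67→85: 18 bp
  85→89: 4 bp
  89→98: 9 bp
  98→107: 9 bp
  107→116: 9 bp
  116→124: 8 bp
  124→136: 12 bp
  136→155: 19 bp
  155→159: 4 bp
  159→167: 8 bp
  167→192: 25 bp
  192→200: 8 bp
  200→214: 14 bp
  214→6 (wrap): 234-214+6 = 26 bp

[4,4,6,8,8,8,9,9,9,12,14,16,18,19,19,20,25,26]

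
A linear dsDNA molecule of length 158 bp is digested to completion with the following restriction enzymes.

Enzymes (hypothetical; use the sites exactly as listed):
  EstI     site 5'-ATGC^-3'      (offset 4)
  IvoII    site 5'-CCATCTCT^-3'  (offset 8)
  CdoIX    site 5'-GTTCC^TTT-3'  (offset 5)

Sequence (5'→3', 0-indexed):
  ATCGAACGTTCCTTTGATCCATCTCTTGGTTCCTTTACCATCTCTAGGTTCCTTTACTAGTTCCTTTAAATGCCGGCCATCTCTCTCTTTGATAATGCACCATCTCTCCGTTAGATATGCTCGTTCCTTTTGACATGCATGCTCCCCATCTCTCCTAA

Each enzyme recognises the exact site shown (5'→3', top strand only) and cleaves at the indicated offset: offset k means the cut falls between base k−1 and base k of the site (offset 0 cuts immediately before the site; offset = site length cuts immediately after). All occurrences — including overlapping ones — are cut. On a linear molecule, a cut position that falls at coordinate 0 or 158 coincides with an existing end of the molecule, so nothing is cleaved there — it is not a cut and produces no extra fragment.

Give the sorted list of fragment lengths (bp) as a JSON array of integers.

Scan for sites:
  EstI (ATGC, off=4): starts [69, 94, 116, 134, 138] → cuts [73, 98, 120, 138, 142]
  IvoII (CCATCTCT, off=8): starts [18, 37, 76, 99, 145] → cuts [26, 45, 84, 107, 153]
  CdoIX (GTTCCTTT, off=5): starts [7, 28, 47, 59, 122] → cuts [12, 33, 52, 64, 127]

All cut coordinates (distinct, sorted): [12, 26, 33, 45, 52, 64, 73, 84, 98, 107, 120, 127, 138, 142, 153]

Fragments:
  [0,12): 12 bp
  [12,26): 14 bp
  [26,33): 7 bp
  [33,45): 12 bp
  [45,52): 7 bp
  [52,64): 12 bp
  [64,73): 9 bp
  [73,84): 11 bp
  [84,98): 14 bp
  [98,107): 9 bp
  [107,120): 13 bp
  [120,127): 7 bp
  [127,138): 11 bp
  [138,142): 4 bp
  [142,153): 11 bp
  [153,158): 5 bp

[4,5,7,7,7,9,9,11,11,11,12,12,12,13,14,14]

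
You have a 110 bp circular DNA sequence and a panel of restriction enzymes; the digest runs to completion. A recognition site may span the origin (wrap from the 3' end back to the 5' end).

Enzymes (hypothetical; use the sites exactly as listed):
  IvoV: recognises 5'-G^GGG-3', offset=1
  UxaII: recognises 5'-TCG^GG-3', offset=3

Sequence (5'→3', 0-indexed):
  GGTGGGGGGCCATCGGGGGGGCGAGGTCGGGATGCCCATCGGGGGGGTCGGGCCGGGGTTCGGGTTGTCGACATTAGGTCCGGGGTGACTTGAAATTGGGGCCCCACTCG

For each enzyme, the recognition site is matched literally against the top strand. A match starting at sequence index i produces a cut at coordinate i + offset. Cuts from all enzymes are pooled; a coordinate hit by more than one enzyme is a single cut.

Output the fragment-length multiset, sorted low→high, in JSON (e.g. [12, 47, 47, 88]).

[1,1,1,1,1,1,1,1,4,5,6,7,9,11,12,12,16,20]

Per-enzyme occurrences:
  IvoV (GGGG, off=1): starts [3, 4, 5, 14, 15, 16, 17, 40, 41, 42, 43, 54, 81, 97] → cuts [4, 5, 6, 15, 16, 17, 18, 41, 42, 43, 44, 55, 82, 98]
  UxaII (TCGGG, off=3): starts [12, 26, 38, 47, 59, 107] → cuts [0, 15, 29, 41, 50, 62]

All cut coordinates (distinct, sorted): [0, 4, 5, 6, 15, 16, 17, 18, 29, 41, 42, 43, 44, 50, 55, 62, 82, 98]

Fragments:
  0→4: 4 bp
  4→5: 1 bp
  5→6: 1 bp
  6→15: 9 bp
  15→16: 1 bp
  16→17: 1 bp
  17→18: 1 bp
  18→29: 11 bp
  29→41: 12 bp
  41→42: 1 bp
  42→43: 1 bp
  43→44: 1 bp
  44→50: 6 bp
  50→55: 5 bp
  55→62: 7 bp
  62→82: 20 bp
  82→98: 16 bp
  98→0 (wrap): 110-98+0 = 12 bp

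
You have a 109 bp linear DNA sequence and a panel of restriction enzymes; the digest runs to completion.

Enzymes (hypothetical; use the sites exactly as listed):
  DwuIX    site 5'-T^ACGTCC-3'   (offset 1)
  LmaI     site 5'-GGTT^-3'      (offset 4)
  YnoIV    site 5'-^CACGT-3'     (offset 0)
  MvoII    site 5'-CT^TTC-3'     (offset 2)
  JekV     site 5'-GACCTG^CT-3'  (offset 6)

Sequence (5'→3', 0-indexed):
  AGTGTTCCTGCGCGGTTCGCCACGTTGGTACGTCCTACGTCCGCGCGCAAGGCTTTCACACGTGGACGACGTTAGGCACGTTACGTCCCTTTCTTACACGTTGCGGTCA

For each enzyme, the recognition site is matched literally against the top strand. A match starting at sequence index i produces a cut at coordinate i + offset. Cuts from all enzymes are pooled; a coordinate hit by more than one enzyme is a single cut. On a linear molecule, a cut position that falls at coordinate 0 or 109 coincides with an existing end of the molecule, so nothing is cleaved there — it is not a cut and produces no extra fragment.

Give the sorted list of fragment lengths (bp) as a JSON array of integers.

Scan for sites:
  DwuIX TACGTCC/1: at [28, 35, 81] ⇒ [29, 36, 82]
  LmaI GGTT/4: at [13] ⇒ [17]
  YnoIV CACGT/0: at [20, 58, 76, 96] ⇒ [20, 58, 76, 96]
  MvoII CTTTC/2: at [52, 88] ⇒ [54, 90]
  JekV (GACCTGCT, off=6): no sites

Pooled cuts: [17, 20, 29, 36, 54, 58, 76, 82, 90, 96]

Fragment lengths:
  [0,17): 17 bp
  [17,20): 3 bp
  [20,29): 9 bp
  [29,36): 7 bp
  [36,54): 18 bp
  [54,58): 4 bp
  [58,76): 18 bp
  [76,82): 6 bp
  [82,90): 8 bp
  [90,96): 6 bp
  [96,109): 13 bp

[3,4,6,6,7,8,9,13,17,18,18]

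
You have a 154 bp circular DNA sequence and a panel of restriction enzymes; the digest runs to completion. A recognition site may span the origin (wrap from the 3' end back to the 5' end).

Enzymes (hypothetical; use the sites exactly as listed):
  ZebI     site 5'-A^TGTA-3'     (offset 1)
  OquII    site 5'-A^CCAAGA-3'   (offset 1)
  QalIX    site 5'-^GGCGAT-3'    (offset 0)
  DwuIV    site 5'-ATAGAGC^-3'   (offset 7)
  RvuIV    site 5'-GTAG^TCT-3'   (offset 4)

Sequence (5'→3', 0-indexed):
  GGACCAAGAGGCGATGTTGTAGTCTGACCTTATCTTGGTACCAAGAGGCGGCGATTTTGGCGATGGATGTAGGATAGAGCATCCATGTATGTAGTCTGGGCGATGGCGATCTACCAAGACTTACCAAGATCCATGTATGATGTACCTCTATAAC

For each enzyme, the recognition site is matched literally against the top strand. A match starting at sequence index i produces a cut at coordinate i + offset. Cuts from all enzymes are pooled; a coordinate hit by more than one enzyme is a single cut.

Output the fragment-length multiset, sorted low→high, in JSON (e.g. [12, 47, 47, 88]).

Site scan:
  ZebI ATGTA/1: at [66, 84, 88, 132, 139] ⇒ [67, 85, 89, 133, 140]
  OquII ACCAAGA/1: at [2, 39, 112, 122] ⇒ [3, 40, 113, 123]
  QalIX GGCGAT/0: at [9, 49, 58, 98, 104] ⇒ [9, 49, 58, 98, 104]
  DwuIV ATAGAGC/7: at [73] ⇒ [80]
  RvuIV GTAGTCT/4: at [18, 90] ⇒ [22, 94]

All cut coordinates (distinct, sorted): [3, 9, 22, 40, 49, 58, 67, 80, 85, 89, 94, 98, 104, 113, 123, 133, 140]

Fragment lengths:
  3→9: 6 bp
  9→22: 13 bp
  22→40: 18 bp
  40→49: 9 bp
  49→58: 9 bp
  58→67: 9 bp
  67→80: 13 bp
  80→85: 5 bp
  85→89: 4 bp
  89→94: 5 bp
  94→98: 4 bp
  98→104: 6 bp
  104→113: 9 bp
  113→123: 10 bp
  123→133: 10 bp
  133→140: 7 bp
  140→3 (wrap): 154-140+3 = 17 bp

[4,4,5,5,6,6,7,9,9,9,9,10,10,13,13,17,18]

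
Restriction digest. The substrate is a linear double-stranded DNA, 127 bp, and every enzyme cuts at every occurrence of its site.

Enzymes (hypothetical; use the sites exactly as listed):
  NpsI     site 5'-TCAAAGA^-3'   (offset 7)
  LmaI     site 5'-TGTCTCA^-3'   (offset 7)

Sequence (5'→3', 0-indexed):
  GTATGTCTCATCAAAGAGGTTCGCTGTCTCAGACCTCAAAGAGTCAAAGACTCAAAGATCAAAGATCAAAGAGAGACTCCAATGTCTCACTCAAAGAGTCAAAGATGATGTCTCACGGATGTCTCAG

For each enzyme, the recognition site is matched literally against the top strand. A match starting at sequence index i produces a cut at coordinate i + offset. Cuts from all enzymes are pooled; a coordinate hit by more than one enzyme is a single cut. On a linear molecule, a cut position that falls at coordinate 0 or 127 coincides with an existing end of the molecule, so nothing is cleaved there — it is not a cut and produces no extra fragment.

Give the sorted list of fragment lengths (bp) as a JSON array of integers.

Per-enzyme occurrences:
  NpsI TCAAAGA/7: at [10, 35, 43, 51, 58, 65, 90, 98] ⇒ [17, 42, 50, 58, 65, 72, 97, 105]
  LmaI TGTCTCA/7: at [3, 24, 82, 108, 119] ⇒ [10, 31, 89, 115, 126]

Pooled cuts: [10, 17, 31, 42, 50, 58, 65, 72, 89, 97, 105, 115, 126]

Fragments:
  [0,10): 10 bp
  [10,17): 7 bp
  [17,31): 14 bp
  [31,42): 11 bp
  [42,50): 8 bp
  [50,58): 8 bp
  [58,65): 7 bp
  [65,72): 7 bp
  [72,89): 17 bp
  [89,97): 8 bp
  [97,105): 8 bp
  [105,115): 10 bp
  [115,126): 11 bp
  [126,127): 1 bp

[1,7,7,7,8,8,8,8,10,10,11,11,14,17]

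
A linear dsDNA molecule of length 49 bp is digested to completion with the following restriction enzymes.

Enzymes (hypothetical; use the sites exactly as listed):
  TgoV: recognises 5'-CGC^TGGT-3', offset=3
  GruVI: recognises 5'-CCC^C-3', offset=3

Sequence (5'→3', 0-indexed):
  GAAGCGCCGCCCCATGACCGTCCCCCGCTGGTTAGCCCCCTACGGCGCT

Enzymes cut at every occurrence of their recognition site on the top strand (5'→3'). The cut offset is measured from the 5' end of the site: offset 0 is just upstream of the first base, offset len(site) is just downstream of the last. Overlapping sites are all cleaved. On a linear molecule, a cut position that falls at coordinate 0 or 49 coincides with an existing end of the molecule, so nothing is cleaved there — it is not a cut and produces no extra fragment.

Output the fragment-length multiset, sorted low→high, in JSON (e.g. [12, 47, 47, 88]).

[1,1,3,10,10,12,12]

Per-enzyme occurrences:
  TgoV CGCTGGT/3: at [25] ⇒ [28]
  GruVI CCCC/3: at [9, 21, 22, 35, 36] ⇒ [12, 24, 25, 38, 39]

Pooled cuts: [12, 24, 25, 28, 38, 39]

Fragment lengths:
  [0,12): 12 bp
  [12,24): 12 bp
  [24,25): 1 bp
  [25,28): 3 bp
  [28,38): 10 bp
  [38,39): 1 bp
  [39,49): 10 bp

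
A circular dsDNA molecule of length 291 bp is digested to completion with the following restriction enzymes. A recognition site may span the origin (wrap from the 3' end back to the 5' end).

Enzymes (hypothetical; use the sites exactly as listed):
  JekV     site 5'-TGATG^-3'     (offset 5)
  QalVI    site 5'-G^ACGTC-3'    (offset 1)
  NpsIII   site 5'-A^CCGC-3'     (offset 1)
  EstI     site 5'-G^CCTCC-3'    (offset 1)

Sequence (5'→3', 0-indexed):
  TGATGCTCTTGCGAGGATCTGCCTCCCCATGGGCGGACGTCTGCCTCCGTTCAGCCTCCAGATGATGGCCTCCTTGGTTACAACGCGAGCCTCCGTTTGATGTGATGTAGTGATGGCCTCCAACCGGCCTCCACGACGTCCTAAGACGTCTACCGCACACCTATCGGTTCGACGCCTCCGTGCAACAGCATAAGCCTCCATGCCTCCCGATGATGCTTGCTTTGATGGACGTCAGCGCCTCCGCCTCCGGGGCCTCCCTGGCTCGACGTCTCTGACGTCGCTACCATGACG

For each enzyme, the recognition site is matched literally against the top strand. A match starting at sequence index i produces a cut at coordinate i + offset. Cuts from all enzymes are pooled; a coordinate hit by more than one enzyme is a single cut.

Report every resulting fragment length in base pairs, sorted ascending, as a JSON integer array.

[1,1,1,5,6,7,7,8,8,8,9,9,9,10,11,11,12,13,13,13,13,15,16,20,21,22,22]

Per-enzyme occurrences:
  JekV (TGATG, off=5): starts [0, 62, 97, 102, 110, 210, 222] → cuts [5, 67, 102, 107, 115, 215, 227]
  QalVI (GACGTC, off=1): starts [35, 134, 144, 227, 264, 273] → cuts [36, 135, 145, 228, 265, 274]
  NpsIII (ACCGC, off=1): starts [151] → cuts [152]
  EstI (GCCTCC, off=1): starts [20, 42, 53, 67, 88, 115, 126, 173, 193, 201, 236, 242, 251] → cuts [21, 43, 54, 68, 89, 116, 127, 174, 194, 202, 237, 243, 252]

Pooled cuts: [5, 21, 36, 43, 54, 67, 68, 89, 102, 107, 115, 116, 127, 135, 145, 152, 174, 194, 202, 215, 227, 228, 237, 243, 252, 265, 274]

Fragments:
  5→21: 16 bp
  21→36: 15 bp
  36→43: 7 bp
  43→54: 11 bp
  54→67: 13 bp
  67→68: 1 bp
  68→89: 21 bp
  89→102: 13 bp
  102→107: 5 bp
  107→115: 8 bp
  115→116: 1 bp
  116→127: 11 bp
  127→135: 8 bp
  135→145: 10 bp
  145→152: 7 bp
  152→174: 22 bp
  174→194: 20 bp
  194→202: 8 bp
  202→215: 13 bp
  215→227: 12 bp
  227→228: 1 bp
  228→237: 9 bp
  237→243: 6 bp
  243→252: 9 bp
  252→265: 13 bp
  265→274: 9 bp
  274→5 (wrap): 291-274+5 = 22 bp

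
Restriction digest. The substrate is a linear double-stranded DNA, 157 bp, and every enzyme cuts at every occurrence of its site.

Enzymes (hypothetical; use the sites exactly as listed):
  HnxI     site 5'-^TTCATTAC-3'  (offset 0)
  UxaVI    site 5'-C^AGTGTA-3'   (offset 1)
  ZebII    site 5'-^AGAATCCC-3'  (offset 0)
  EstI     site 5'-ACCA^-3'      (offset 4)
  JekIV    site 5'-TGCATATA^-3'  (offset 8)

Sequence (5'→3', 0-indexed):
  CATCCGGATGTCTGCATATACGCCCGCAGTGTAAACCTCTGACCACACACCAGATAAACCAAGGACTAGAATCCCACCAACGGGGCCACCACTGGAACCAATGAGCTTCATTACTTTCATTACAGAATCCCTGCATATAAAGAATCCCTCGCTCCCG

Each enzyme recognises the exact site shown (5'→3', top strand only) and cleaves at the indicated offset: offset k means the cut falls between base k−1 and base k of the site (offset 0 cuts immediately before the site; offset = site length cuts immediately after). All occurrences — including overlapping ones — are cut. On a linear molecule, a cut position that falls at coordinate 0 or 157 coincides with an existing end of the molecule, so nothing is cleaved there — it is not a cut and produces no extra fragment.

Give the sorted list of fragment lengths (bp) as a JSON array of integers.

Per-enzyme occurrences:
  HnxI (TTCATTAC, off=0): starts [106, 115] → cuts [106, 115]
  UxaVI (CAGTGTA, off=1): starts [26] → cuts [27]
  ZebII (AGAATCCC, off=0): starts [67, 123, 140] → cuts [67, 123, 140]
  EstI (ACCA, off=4): starts [41, 48, 57, 75, 87, 96] → cuts [45, 52, 61, 79, 91, 100]
  JekIV (TGCATATA, off=8): starts [12, 131] → cuts [20, 139]

Pooled cuts: [20, 27, 45, 52, 61, 67, 79, 91, 100, 106, 115, 123, 139, 140]

Fragments:
  [0,20): 20 bp
  [20,27): 7 bp
  [27,45): 18 bp
  [45,52): 7 bp
  [52,61): 9 bp
  [61,67): 6 bp
  [67,79): 12 bp
  [79,91): 12 bp
  [91,100): 9 bp
  [100,106): 6 bp
  [106,115): 9 bp
  [115,123): 8 bp
  [123,139): 16 bp
  [139,140): 1 bp
  [140,157): 17 bp

[1,6,6,7,7,8,9,9,9,12,12,16,17,18,20]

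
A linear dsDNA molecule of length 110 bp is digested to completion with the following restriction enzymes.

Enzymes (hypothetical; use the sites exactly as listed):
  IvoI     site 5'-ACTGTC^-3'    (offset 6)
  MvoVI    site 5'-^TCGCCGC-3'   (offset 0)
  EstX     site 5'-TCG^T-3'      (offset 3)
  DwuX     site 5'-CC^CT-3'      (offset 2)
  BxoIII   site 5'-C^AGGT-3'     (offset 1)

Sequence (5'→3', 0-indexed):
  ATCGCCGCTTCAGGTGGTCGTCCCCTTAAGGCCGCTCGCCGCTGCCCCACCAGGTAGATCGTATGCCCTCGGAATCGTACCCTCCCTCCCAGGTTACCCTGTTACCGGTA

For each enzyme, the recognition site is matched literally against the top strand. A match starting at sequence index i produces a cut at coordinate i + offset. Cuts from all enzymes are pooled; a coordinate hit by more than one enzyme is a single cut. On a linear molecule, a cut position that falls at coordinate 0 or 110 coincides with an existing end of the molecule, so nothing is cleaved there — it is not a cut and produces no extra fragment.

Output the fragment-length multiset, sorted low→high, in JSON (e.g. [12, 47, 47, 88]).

[1,4,4,4,5,6,8,9,10,10,10,11,12,16]

Scan for sites:
  IvoI (ACTGTC, off=6): no sites
  MvoVI TCGCCGC/0: at [1, 35] ⇒ [1, 35]
  EstX TCGT/3: at [17, 58, 74] ⇒ [20, 61, 77]
  DwuX CCCT/2: at [22, 65, 79, 83, 96] ⇒ [24, 67, 81, 85, 98]
  BxoIII CAGGT/1: at [10, 50, 89] ⇒ [11, 51, 90]

Pooled cuts: [1, 11, 20, 24, 35, 51, 61, 67, 77, 81, 85, 90, 98]

Fragments:
  [0,1): 1 bp
  [1,11): 10 bp
  [11,20): 9 bp
  [20,24): 4 bp
  [24,35): 11 bp
  [35,51): 16 bp
  [51,61): 10 bp
  [61,67): 6 bp
  [67,77): 10 bp
  [77,81): 4 bp
  [81,85): 4 bp
  [85,90): 5 bp
  [90,98): 8 bp
  [98,110): 12 bp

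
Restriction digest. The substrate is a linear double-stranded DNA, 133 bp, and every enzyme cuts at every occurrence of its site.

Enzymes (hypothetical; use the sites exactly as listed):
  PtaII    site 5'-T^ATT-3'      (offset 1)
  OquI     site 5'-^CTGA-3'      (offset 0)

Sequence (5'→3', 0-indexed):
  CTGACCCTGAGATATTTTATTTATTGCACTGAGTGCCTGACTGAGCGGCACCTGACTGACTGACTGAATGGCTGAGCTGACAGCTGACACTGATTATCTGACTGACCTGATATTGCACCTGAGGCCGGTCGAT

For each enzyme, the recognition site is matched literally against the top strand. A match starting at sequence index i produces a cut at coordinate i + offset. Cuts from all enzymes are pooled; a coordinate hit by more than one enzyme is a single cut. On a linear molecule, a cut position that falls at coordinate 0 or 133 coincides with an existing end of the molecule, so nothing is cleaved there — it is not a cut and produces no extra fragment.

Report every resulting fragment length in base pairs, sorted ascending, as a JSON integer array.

[4,4,4,4,4,4,5,5,5,5,6,6,6,7,7,7,8,8,8,11,15]

Scan for sites:
  PtaII TATT/1: at [12, 17, 21, 110] ⇒ [13, 18, 22, 111]
  OquI CTGA/0: at [0, 6, 28, 36, 40, 51, 55, 59, 63, 71, 76, 83, 89, 97, 101, 106, 118] ⇒ [6, 28, 36, 40, 51, 55, 59, 63, 71, 76, 83, 89, 97, 101, 106, 118] (position 0 is a terminus of the linear molecule — no cut)

All cut coordinates (distinct, sorted): [6, 13, 18, 22, 28, 36, 40, 51, 55, 59, 63, 71, 76, 83, 89, 97, 101, 106, 111, 118]

Fragment lengths:
  [0,6): 6 bp
  [6,13): 7 bp
  [13,18): 5 bp
  [18,22): 4 bp
  [22,28): 6 bp
  [28,36): 8 bp
  [36,40): 4 bp
  [40,51): 11 bp
  [51,55): 4 bp
  [55,59): 4 bp
  [59,63): 4 bp
  [63,71): 8 bp
  [71,76): 5 bp
  [76,83): 7 bp
  [83,89): 6 bp
  [89,97): 8 bp
  [97,101): 4 bp
  [101,106): 5 bp
  [106,111): 5 bp
  [111,118): 7 bp
  [118,133): 15 bp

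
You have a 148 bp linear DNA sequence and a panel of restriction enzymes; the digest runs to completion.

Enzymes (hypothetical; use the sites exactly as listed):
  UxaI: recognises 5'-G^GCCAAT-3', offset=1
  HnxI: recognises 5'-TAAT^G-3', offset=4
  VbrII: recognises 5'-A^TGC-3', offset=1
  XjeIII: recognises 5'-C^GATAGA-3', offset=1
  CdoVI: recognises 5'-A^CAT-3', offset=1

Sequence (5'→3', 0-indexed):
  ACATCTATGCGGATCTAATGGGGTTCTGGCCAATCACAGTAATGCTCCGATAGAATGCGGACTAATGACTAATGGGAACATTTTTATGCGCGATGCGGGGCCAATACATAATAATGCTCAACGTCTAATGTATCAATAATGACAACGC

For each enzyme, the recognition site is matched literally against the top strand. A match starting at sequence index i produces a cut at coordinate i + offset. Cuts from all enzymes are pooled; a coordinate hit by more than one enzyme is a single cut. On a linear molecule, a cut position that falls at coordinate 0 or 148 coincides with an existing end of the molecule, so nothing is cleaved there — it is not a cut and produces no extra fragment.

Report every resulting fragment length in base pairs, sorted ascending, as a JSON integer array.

Site scan:
  UxaI (GGCCAAT, off=1): starts [27, 98] → cuts [28, 99]
  HnxI (TAATG, off=4): starts [15, 39, 62, 69, 111, 125, 136] → cuts [19, 43, 66, 73, 115, 129, 140]
  VbrII (ATGC, off=1): starts [6, 41, 54, 85, 92, 113] → cuts [7, 42, 55, 86, 93, 114]
  XjeIII (CGATAGA, off=1): starts [47] → cuts [48]
  CdoVI (ACAT, off=1): starts [0, 77, 105] → cuts [1, 78, 106]

All cut coordinates (distinct, sorted): [1, 7, 19, 28, 42, 43, 48, 55, 66, 73, 78, 86, 93, 99, 106, 114, 115, 129, 140]

Fragments:
  [0,1): 1 bp
  [1,7): 6 bp
  [7,19): 12 bp
  [19,28): 9 bp
  [28,42): 14 bp
  [42,43): 1 bp
  [43,48): 5 bp
  [48,55): 7 bp
  [55,66): 11 bp
  [66,73): 7 bp
  [73,78): 5 bp
  [78,86): 8 bp
  [86,93): 7 bp
  [93,99): 6 bp
  [99,106): 7 bp
  [106,114): 8 bp
  [114,115): 1 bp
  [115,129): 14 bp
  [129,140): 11 bp
  [140,148): 8 bp

[1,1,1,5,5,6,6,7,7,7,7,8,8,8,9,11,11,12,14,14]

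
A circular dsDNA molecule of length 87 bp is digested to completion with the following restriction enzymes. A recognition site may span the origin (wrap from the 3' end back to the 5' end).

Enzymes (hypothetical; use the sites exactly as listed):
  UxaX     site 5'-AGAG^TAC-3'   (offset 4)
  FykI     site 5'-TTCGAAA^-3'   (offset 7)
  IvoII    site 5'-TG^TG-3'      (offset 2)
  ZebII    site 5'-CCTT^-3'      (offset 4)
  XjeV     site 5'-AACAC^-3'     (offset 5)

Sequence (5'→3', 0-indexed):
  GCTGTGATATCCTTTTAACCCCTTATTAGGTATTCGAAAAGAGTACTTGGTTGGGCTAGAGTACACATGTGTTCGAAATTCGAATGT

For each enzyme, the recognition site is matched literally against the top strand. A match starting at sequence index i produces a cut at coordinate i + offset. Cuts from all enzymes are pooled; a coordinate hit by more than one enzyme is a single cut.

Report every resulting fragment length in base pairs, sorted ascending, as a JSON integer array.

[4,5,8,8,9,10,10,15,18]

Per-enzyme occurrences:
  UxaX AGAGTAC/4: at [39, 57] ⇒ [43, 61]
  FykI TTCGAAA/7: at [32, 71] ⇒ [39, 78]
  IvoII TGTG/2: at [2, 67, 84] ⇒ [4, 69, 86]
  ZebII CCTT/4: at [10, 20] ⇒ [14, 24]
  XjeV (AACAC, off=5): no sites

Pooled cuts: [4, 14, 24, 39, 43, 61, 69, 78, 86]

Fragment lengths:
  4→14: 10 bp
  14→24: 10 bp
  24→39: 15 bp
  39→43: 4 bp
  43→61: 18 bp
  61→69: 8 bp
  69→78: 9 bp
  78→86: 8 bp
  86→4 (wrap): 87-86+4 = 5 bp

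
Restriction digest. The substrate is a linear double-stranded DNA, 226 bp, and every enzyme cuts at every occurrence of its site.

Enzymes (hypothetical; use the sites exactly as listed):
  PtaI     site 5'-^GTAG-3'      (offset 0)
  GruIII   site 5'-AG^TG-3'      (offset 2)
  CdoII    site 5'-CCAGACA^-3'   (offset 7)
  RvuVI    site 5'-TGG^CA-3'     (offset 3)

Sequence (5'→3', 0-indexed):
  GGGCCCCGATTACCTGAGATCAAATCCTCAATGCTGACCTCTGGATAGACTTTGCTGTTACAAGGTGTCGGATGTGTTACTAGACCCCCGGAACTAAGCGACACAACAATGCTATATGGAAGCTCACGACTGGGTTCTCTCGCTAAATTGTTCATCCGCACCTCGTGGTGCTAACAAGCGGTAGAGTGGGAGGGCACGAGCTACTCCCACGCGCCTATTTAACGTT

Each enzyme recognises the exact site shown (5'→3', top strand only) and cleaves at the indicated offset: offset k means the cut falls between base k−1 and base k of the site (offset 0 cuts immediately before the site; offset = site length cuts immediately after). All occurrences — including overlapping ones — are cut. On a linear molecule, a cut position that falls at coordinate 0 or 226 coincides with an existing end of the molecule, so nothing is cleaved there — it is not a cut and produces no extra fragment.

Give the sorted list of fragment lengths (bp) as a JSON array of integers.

[6,40,180]

Per-enzyme occurrences:
  PtaI (GTAG, off=0): starts [180] → cuts [180]
  GruIII (AGTG, off=2): starts [184] → cuts [186]
  CdoII (CCAGACA, off=7): no sites
  RvuVI (TGGCA, off=3): no sites

All cut coordinates (distinct, sorted): [180, 186]

Fragments:
  [0,180): 180 bp
  [180,186): 6 bp
  [186,226): 40 bp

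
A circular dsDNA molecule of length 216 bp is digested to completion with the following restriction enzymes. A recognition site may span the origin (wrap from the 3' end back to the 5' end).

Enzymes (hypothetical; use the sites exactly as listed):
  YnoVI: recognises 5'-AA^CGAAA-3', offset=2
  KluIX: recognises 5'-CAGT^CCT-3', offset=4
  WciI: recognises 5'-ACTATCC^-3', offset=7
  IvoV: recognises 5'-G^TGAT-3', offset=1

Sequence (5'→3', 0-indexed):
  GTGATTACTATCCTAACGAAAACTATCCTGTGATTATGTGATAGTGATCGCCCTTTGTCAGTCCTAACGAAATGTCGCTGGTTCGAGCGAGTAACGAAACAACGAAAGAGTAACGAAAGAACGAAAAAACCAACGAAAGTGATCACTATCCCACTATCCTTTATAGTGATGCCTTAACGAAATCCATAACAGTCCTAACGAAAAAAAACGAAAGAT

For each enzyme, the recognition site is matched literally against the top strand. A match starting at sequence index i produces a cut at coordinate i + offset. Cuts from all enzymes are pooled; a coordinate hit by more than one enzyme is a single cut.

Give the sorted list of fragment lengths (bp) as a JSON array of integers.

Site scan:
  YnoVI AACGAAA/2: at [14, 65, 92, 100, 111, 119, 131, 175, 196, 206] ⇒ [16, 67, 94, 102, 113, 121, 133, 177, 198, 208]
  KluIX CAGTCCT/4: at [58, 189] ⇒ [62, 193]
  WciI ACTATCC/7: at [6, 21, 144, 152] ⇒ [13, 28, 151, 159]
  IvoV GTGAT/1: at [0, 29, 37, 43, 138, 165] ⇒ [1, 30, 38, 44, 139, 166]

Pooled cuts: [1, 13, 16, 28, 30, 38, 44, 62, 67, 94, 102, 113, 121, 133, 139, 151, 159, 166, 177, 193, 198, 208]

Fragment lengths:
  1→13: 12 bp
  13→16: 3 bp
  16→28: 12 bp
  28→30: 2 bp
  30→38: 8 bp
  38→44: 6 bp
  44→62: 18 bp
  62→67: 5 bp
  67→94: 27 bp
  94→102: 8 bp
  102→113: 11 bp
  113→121: 8 bp
  121→133: 12 bp
  133→139: 6 bp
  139→151: 12 bp
  151→159: 8 bp
  159→166: 7 bp
  166→177: 11 bp
  177→193: 16 bp
  193→198: 5 bp
  198→208: 10 bp
  208→1 (wrap): 216-208+1 = 9 bp

[2,3,5,5,6,6,7,8,8,8,8,9,10,11,11,12,12,12,12,16,18,27]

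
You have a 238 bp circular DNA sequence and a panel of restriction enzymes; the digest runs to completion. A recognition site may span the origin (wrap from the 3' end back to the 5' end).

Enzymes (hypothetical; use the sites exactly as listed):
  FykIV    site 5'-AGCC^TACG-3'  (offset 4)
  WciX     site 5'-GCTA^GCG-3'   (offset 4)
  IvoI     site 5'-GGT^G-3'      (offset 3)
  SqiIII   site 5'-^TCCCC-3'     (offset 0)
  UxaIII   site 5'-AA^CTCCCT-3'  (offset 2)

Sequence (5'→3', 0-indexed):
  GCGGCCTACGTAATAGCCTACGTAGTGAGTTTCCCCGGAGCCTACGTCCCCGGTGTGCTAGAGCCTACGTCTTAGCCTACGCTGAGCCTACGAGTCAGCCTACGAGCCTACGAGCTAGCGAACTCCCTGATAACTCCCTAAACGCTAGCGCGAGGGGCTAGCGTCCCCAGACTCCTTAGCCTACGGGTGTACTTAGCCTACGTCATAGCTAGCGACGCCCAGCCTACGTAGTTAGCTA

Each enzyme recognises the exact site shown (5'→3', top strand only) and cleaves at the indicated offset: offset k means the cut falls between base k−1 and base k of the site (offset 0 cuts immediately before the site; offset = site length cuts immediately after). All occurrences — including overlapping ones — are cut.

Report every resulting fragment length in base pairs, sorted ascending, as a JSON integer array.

Per-enzyme occurrences:
  FykIV (AGCCTACG, off=4): starts [14, 38, 61, 73, 84, 96, 104, 177, 194, 220] → cuts [18, 42, 65, 77, 88, 100, 108, 181, 198, 224]
  WciX (GCTAGCG, off=4): starts [113, 143, 156, 207, 234] → cuts [0, 117, 147, 160, 211]
  IvoI (GGTG, off=3): starts [51, 185] → cuts [54, 188]
  SqiIII (TCCCC, off=0): starts [31, 46, 163] → cuts [31, 46, 163]
  UxaIII (AACTCCCT, off=2): starts [120, 131] → cuts [122, 133]

Pooled cuts: [0, 18, 31, 42, 46, 54, 65, 77, 88, 100, 108, 117, 122, 133, 147, 160, 163, 181, 188, 198, 211, 224]

Fragments:
  0→18: 18 bp
  18→31: 13 bp
  31→42: 11 bp
  42→46: 4 bp
  46→54: 8 bp
  54→65: 11 bp
  65→77: 12 bp
  77→88: 11 bp
  88→100: 12 bp
  100→108: 8 bp
  108→117: 9 bp
  117→122: 5 bp
  122→133: 11 bp
  133→147: 14 bp
  147→160: 13 bp
  160→163: 3 bp
  163→181: 18 bp
  181→188: 7 bp
  188→198: 10 bp
  198→211: 13 bp
  211→224: 13 bp
  224→0 (wrap): 238-224+0 = 14 bp

[3,4,5,7,8,8,9,10,11,11,11,11,12,12,13,13,13,13,14,14,18,18]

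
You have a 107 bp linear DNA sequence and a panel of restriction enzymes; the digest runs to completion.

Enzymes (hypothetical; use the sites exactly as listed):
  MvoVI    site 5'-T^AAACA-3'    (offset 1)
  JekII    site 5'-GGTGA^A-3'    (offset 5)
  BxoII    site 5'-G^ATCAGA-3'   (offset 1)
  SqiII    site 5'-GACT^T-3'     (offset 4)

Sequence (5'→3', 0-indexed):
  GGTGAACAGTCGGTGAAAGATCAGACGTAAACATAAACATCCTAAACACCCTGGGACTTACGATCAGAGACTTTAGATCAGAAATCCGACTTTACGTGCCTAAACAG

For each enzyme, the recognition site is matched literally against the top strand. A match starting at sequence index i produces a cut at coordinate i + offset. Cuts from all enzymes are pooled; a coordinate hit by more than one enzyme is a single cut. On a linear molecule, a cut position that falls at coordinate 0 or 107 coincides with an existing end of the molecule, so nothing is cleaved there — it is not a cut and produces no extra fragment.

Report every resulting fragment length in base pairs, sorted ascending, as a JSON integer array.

[3,4,4,5,6,6,9,9,10,10,11,15,15]

Site scan:
  MvoVI (TAAACA, off=1): starts [27, 33, 42, 100] → cuts [28, 34, 43, 101]
  JekII (GGTGAA, off=5): starts [0, 11] → cuts [5, 16]
  BxoII (GATCAGA, off=1): starts [18, 61, 75] → cuts [19, 62, 76]
  SqiII (GACTT, off=4): starts [54, 68, 87] → cuts [58, 72, 91]

Pooled cuts: [5, 16, 19, 28, 34, 43, 58, 62, 72, 76, 91, 101]

Fragment lengths:
  [0,5): 5 bp
  [5,16): 11 bp
  [16,19): 3 bp
  [19,28): 9 bp
  [28,34): 6 bp
  [34,43): 9 bp
  [43,58): 15 bp
  [58,62): 4 bp
  [62,72): 10 bp
  [72,76): 4 bp
  [76,91): 15 bp
  [91,101): 10 bp
  [101,107): 6 bp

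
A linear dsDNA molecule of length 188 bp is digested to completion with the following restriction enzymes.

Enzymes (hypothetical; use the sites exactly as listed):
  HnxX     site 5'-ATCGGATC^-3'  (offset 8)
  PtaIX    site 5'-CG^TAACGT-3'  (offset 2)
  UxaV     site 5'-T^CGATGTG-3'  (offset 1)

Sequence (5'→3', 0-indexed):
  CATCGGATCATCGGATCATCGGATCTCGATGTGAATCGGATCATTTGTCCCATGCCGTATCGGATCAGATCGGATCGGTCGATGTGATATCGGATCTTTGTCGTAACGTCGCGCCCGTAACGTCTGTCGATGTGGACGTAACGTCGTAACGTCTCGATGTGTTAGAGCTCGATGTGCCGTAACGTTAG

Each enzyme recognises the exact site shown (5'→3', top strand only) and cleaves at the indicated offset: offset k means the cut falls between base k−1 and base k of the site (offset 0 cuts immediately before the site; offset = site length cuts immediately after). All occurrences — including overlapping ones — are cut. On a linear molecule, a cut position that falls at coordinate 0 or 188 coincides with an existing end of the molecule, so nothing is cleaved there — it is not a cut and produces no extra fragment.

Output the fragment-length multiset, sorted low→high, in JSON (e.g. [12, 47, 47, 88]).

Scan for sites:
  HnxX ATCGGATC/8: at [1, 9, 17, 34, 58, 68, 88] ⇒ [9, 17, 25, 42, 66, 76, 96]
  PtaIX CGTAACGT/2: at [101, 115, 136, 144, 177] ⇒ [103, 117, 138, 146, 179]
  UxaV TCGATGTG/1: at [25, 78, 126, 153, 168] ⇒ [26, 79, 127, 154, 169]

Pooled cuts: [9, 17, 25, 26, 42, 66, 76, 79, 96, 103, 117, 127, 138, 146, 154, 169, 179]

Fragments:
  [0,9): 9 bp
  [9,17): 8 bp
  [17,25): 8 bp
  [25,26): 1 bp
  [26,42): 16 bp
  [42,66): 24 bp
  [66,76): 10 bp
  [76,79): 3 bp
  [79,96): 17 bp
  [96,103): 7 bp
  [103,117): 14 bp
  [117,127): 10 bp
  [127,138): 11 bp
  [138,146): 8 bp
  [146,154): 8 bp
  [154,169): 15 bp
  [169,179): 10 bp
  [179,188): 9 bp

[1,3,7,8,8,8,8,9,9,10,10,10,11,14,15,16,17,24]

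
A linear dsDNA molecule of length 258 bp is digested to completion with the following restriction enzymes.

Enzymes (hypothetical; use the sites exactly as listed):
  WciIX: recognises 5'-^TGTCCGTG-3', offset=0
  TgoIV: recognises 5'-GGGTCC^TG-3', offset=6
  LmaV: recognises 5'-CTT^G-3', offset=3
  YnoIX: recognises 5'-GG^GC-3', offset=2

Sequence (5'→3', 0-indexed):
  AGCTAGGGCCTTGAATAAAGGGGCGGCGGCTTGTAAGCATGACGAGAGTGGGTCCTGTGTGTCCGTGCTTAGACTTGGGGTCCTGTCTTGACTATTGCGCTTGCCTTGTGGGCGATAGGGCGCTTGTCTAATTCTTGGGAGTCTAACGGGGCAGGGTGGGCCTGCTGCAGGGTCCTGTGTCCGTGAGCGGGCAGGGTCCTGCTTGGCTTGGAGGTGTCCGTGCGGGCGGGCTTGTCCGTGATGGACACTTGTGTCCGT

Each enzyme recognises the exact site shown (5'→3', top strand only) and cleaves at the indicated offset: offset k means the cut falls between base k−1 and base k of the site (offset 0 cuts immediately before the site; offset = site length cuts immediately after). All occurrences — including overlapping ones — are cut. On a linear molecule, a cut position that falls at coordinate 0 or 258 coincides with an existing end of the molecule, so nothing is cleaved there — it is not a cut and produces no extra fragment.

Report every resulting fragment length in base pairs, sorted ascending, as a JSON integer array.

Per-enzyme occurrences:
  WciIX (TGTCCGTG, off=0): starts [59, 177, 214, 232] → cuts [59, 177, 214, 232]
  TgoIV (GGGTCCTG, off=6): starts [49, 77, 169, 193] → cuts [55, 83, 175, 199]
  LmaV (CTTG, off=3): starts [9, 29, 73, 86, 99, 104, 122, 133, 201, 206, 230, 247] → cuts [12, 32, 76, 89, 102, 107, 125, 136, 204, 209, 233, 250]
  YnoIX (GGGC, off=2): starts [5, 20, 109, 117, 148, 157, 188, 223, 227] → cuts [7, 22, 111, 119, 150, 159, 190, 225, 229]

Pooled cuts: [7, 12, 22, 32, 55, 59, 76, 83, 89, 102, 107, 111, 119, 125, 136, 150, 159, 175, 177, 190, 199, 204, 209, 214, 225, 229, 232, 233, 250]

Fragment lengths:
  [0,7): 7 bp
  [7,12): 5 bp
  [12,22): 10 bp
  [22,32): 10 bp
  [32,55): 23 bp
  [55,59): 4 bp
  [59,76): 17 bp
  [76,83): 7 bp
  [83,89): 6 bp
  [89,102): 13 bp
  [102,107): 5 bp
  [107,111): 4 bp
  [111,119): 8 bp
  [119,125): 6 bp
  [125,136): 11 bp
  [136,150): 14 bp
  [150,159): 9 bp
  [159,175): 16 bp
  [175,177): 2 bp
  [177,190): 13 bp
  [190,199): 9 bp
  [199,204): 5 bp
  [204,209): 5 bp
  [209,214): 5 bp
  [214,225): 11 bp
  [225,229): 4 bp
  [229,232): 3 bp
  [232,233): 1 bp
  [233,250): 17 bp
  [250,258): 8 bp

[1,2,3,4,4,4,5,5,5,5,5,6,6,7,7,8,8,9,9,10,10,11,11,13,13,14,16,17,17,23]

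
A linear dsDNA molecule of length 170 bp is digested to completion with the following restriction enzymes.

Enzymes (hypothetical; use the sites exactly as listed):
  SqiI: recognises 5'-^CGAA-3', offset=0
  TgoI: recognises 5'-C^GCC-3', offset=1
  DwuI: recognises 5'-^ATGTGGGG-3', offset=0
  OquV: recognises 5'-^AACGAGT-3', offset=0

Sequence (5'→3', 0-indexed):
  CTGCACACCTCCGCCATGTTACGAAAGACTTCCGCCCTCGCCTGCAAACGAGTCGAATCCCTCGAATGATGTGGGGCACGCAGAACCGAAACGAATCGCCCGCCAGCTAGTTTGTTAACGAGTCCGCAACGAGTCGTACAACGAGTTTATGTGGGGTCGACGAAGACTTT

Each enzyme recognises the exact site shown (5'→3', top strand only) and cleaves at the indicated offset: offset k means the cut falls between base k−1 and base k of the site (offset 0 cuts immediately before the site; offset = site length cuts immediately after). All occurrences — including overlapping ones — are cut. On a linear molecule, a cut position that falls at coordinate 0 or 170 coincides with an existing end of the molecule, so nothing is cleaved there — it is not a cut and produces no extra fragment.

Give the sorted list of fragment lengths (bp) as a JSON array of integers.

[4,5,6,6,6,7,7,9,9,9,10,11,12,12,12,12,15,18]

Site scan:
  SqiI (CGAA, off=0): starts [21, 53, 62, 86, 91, 160] → cuts [21, 53, 62, 86, 91, 160]
  TgoI (CGCC, off=1): starts [11, 32, 38, 96, 100] → cuts [12, 33, 39, 97, 101]
  DwuI (ATGTGGGG, off=0): starts [68, 148] → cuts [68, 148]
  OquV (AACGAGT, off=0): starts [46, 116, 127, 139] → cuts [46, 116, 127, 139]

All cut coordinates (distinct, sorted): [12, 21, 33, 39, 46, 53, 62, 68, 86, 91, 97, 101, 116, 127, 139, 148, 160]

Fragment lengths:
  [0,12): 12 bp
  [12,21): 9 bp
  [21,33): 12 bp
  [33,39): 6 bp
  [39,46): 7 bp
  [46,53): 7 bp
  [53,62): 9 bp
  [62,68): 6 bp
  [68,86): 18 bp
  [86,91): 5 bp
  [91,97): 6 bp
  [97,101): 4 bp
  [101,116): 15 bp
  [116,127): 11 bp
  [127,139): 12 bp
  [139,148): 9 bp
  [148,160): 12 bp
  [160,170): 10 bp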